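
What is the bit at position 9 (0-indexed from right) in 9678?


0b10010111001110, position 9 = 0

0


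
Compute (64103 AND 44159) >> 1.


Step 1: 64103 & 44159 = 43111
Step 2: 43111 >> 1 = 21555

21555


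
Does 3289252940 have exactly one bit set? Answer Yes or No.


0b11000100000011100000010001001100. Multiple bits set => No

No


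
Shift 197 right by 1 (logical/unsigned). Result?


0b11000101 >> 1 = 0b1100010 = 98

98


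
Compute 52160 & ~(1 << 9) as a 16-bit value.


52160 & ~(1 << 9) = 51648

51648


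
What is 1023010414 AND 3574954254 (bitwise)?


0b111100111110011110011001101110 & 0b11010101000101010111100100001110 = 0b10100000100010110000000001110 = 336683022

336683022


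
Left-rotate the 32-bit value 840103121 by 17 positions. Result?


Rotate 0b110010000100101111010011010001 left by 17 (32-bit) = 0b11101001101000100110010000100101 = 3919733797

3919733797


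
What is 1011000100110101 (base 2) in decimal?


1011000100110101 in decimal = 45365

45365


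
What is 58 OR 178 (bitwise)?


0b111010 | 0b10110010 = 0b10111010 = 186

186


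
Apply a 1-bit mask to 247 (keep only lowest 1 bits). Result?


247 & 1 = 1

1


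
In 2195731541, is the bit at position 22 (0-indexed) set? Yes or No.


0b10000010111000000011010001010101, bit 22 = 1. Yes

Yes


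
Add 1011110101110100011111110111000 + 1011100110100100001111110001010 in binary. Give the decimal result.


1011110101110100011111110111000 + 1011100110100100001111110001010 = 10111011100011000101111101000010 = 3146538818

3146538818


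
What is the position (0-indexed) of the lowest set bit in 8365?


0b10000010101101. Lowest set bit at position 0

0


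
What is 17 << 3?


0b10001 << 3 = 0b10001000 = 136

136


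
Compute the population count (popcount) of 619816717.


0b100100111100011010011100001101 has 15 set bits

15


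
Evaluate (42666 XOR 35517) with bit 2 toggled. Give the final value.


Step 1: 42666 ^ 35517 = 11287
Step 2: 11287 ^ (1 << 2) = 11287 ^ 4 = 11283

11283


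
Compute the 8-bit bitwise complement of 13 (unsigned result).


~0b1101 = 0b11110010 = 242 (8-bit unsigned)

242


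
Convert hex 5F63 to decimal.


5F63 hex = 24419 decimal

24419


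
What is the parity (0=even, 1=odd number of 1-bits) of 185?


0b10111001 has 5 ones => parity 1

1


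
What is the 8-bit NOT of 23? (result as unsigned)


~0b10111 = 0b11101000 = 232 (8-bit unsigned)

232


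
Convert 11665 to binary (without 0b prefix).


11665 = 10110110010001 in binary

10110110010001


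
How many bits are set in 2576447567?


0b10011001100100010111100001001111 has 16 set bits

16


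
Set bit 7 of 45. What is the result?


45 | (1 << 7) = 45 | 128 = 173

173


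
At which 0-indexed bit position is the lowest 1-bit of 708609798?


0b101010001111001000011100000110. Lowest set bit at position 1

1


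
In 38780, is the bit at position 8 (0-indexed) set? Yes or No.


0b1001011101111100, bit 8 = 1. Yes

Yes


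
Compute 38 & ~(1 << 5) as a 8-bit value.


38 & ~(1 << 5) = 6

6


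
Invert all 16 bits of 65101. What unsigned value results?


65101 ^ 65535 = 434

434


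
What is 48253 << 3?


0b1011110001111101 << 3 = 0b1011110001111101000 = 386024

386024


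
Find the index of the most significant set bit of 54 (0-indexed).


0b110110. Highest set bit at position 5

5


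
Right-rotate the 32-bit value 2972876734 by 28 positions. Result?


Rotate 0b10110001001100100111111110111110 right by 28 (32-bit) = 0b10011001001111111101111101011 = 321387499

321387499


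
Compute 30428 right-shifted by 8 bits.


0b111011011011100 >> 8 = 0b1110110 = 118

118


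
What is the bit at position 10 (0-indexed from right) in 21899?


0b101010110001011, position 10 = 1

1


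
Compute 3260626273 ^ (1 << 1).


3260626273 ^ (1 << 1) = 3260626273 ^ 2 = 3260626275

3260626275


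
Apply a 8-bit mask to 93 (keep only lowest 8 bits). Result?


93 & 255 = 93

93


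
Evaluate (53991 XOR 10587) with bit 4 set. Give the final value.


Step 1: 53991 ^ 10587 = 64444
Step 2: 64444 | (1 << 4) = 64444 | 16 = 64444

64444


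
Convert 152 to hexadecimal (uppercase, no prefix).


152 = 98 hex

98


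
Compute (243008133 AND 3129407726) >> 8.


Step 1: 243008133 & 3129407726 = 168034436
Step 2: 168034436 >> 8 = 656384

656384


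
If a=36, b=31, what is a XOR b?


36 ^ 31 = 59

59


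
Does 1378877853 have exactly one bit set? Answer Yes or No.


0b1010010001100000000000110011101. Multiple bits set => No

No


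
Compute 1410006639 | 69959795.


0b1010100000010101111111001101111 | 0b100001010111000000001110011 = 0b1010100001010111111111001111111 = 1412169343

1412169343


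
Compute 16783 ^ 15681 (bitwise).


0b100000110001111 ^ 0b11110101000001 = 0b111110011001110 = 31950

31950


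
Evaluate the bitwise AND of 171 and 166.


0b10101011 & 0b10100110 = 0b10100010 = 162

162


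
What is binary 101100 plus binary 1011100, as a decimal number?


101100 + 1011100 = 10001000 = 136

136


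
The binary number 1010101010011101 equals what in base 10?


1010101010011101 in decimal = 43677

43677


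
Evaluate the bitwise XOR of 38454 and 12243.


0b1001011000110110 ^ 0b10111111010011 = 0b1011100111100101 = 47589

47589


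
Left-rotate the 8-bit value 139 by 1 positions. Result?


Rotate 0b10001011 left by 1 (8-bit) = 0b10111 = 23

23


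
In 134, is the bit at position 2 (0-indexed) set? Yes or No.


0b10000110, bit 2 = 1. Yes

Yes


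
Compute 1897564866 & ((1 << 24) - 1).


1897564866 & 16777215 = 1739458

1739458


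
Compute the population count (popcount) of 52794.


0b1100111000111010 has 9 set bits

9


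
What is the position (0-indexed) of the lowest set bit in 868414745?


0b110011110000101111010100011001. Lowest set bit at position 0

0


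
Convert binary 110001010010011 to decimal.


110001010010011 in decimal = 25235

25235


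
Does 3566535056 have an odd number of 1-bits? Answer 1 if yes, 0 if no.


0b11010100100101010000000110010000 has 11 ones => parity 1

1


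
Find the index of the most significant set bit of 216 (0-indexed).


0b11011000. Highest set bit at position 7

7


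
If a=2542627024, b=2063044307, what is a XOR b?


2542627024 ^ 2063044307 = 3984254467

3984254467


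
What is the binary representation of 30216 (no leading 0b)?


30216 = 111011000001000 in binary

111011000001000


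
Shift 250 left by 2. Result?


0b11111010 << 2 = 0b1111101000 = 1000

1000


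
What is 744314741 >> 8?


0b101100010111010101011101110101 >> 8 = 0b1011000101110101010111 = 2907479

2907479


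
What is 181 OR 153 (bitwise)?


0b10110101 | 0b10011001 = 0b10111101 = 189

189


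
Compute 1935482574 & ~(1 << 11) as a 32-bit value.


1935482574 & ~(1 << 11) = 1935480526

1935480526


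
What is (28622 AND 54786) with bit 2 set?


Step 1: 28622 & 54786 = 17922
Step 2: 17922 | (1 << 2) = 17922 | 4 = 17926

17926


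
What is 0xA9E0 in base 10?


A9E0 hex = 43488 decimal

43488


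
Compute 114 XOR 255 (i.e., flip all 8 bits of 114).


114 ^ 255 = 141

141


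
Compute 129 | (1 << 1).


129 | (1 << 1) = 129 | 2 = 131

131


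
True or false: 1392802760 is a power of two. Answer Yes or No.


0b1010011000001000111101111001000. Multiple bits set => No

No


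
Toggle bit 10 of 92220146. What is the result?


92220146 ^ (1 << 10) = 92220146 ^ 1024 = 92221170

92221170


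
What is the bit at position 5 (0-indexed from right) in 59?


0b111011, position 5 = 1

1


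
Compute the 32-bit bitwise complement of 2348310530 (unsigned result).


~0b10001011111110000110000000000010 = 0b1110100000001111001111111111101 = 1946656765 (32-bit unsigned)

1946656765


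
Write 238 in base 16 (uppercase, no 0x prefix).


238 = EE hex

EE


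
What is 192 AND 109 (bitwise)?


0b11000000 & 0b1101101 = 0b1000000 = 64

64


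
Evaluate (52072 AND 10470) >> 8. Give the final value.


Step 1: 52072 & 10470 = 2144
Step 2: 2144 >> 8 = 8

8


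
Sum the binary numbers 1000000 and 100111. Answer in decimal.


1000000 + 100111 = 1100111 = 103

103


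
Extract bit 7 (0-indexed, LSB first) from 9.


0b1001, position 7 = 0

0


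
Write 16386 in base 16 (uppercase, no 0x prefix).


16386 = 4002 hex

4002


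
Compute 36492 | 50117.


0b1000111010001100 | 0b1100001111000101 = 0b1100111111001101 = 53197

53197


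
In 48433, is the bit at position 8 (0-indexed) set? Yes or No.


0b1011110100110001, bit 8 = 1. Yes

Yes


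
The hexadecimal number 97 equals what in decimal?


97 hex = 151 decimal

151


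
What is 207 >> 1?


0b11001111 >> 1 = 0b1100111 = 103

103


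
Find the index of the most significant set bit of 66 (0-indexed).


0b1000010. Highest set bit at position 6

6


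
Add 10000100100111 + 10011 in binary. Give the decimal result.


10000100100111 + 10011 = 10000100111010 = 8506

8506


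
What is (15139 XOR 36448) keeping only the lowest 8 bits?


Step 1: 15139 ^ 36448 = 46403
Step 2: 46403 & 255 = 67

67


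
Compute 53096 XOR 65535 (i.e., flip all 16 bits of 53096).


53096 ^ 65535 = 12439

12439


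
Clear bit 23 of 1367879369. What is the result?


1367879369 & ~(1 << 23) = 1359490761

1359490761


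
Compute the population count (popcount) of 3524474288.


0b11010010000100110011010110110000 has 14 set bits

14


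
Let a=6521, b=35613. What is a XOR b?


6521 ^ 35613 = 37476

37476


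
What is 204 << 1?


0b11001100 << 1 = 0b110011000 = 408

408


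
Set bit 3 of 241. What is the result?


241 | (1 << 3) = 241 | 8 = 249

249


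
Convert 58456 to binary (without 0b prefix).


58456 = 1110010001011000 in binary

1110010001011000


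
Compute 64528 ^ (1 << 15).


64528 ^ (1 << 15) = 64528 ^ 32768 = 31760

31760


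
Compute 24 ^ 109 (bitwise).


0b11000 ^ 0b1101101 = 0b1110101 = 117

117


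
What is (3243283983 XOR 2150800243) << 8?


Step 1: 3243283983 ^ 2150800243 = 1096945020
Step 2: 1096945020 << 8 = 280817925120

280817925120


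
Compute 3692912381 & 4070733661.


0b11011100000111010101111011111101 & 0b11110010101000100111011101011101 = 0b11010000000000000101011001011101 = 3489683037

3489683037


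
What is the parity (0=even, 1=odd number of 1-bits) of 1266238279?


0b1001011011110010100001101000111 has 16 ones => parity 0

0


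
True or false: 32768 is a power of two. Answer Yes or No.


0b1000000000000000. Only one bit set => Yes

Yes


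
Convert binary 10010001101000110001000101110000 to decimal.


10010001101000110001000101110000 in decimal = 2443383152

2443383152


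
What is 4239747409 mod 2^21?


4239747409 & 2097151 = 1403217

1403217


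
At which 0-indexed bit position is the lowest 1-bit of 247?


0b11110111. Lowest set bit at position 0

0


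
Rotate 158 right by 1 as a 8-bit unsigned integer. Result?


Rotate 0b10011110 right by 1 (8-bit) = 0b1001111 = 79

79


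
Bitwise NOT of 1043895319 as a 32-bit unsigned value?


~0b111110001110001001010000010111 = 0b11000001110001110110101111101000 = 3251071976 (32-bit unsigned)

3251071976


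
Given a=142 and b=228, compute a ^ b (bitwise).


142 ^ 228 = 106

106


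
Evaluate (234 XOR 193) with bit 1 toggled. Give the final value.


Step 1: 234 ^ 193 = 43
Step 2: 43 ^ (1 << 1) = 43 ^ 2 = 41

41


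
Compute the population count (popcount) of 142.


0b10001110 has 4 set bits

4


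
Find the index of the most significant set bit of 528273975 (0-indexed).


0b11111011111001101001000110111. Highest set bit at position 28

28


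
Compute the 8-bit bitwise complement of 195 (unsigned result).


~0b11000011 = 0b111100 = 60 (8-bit unsigned)

60


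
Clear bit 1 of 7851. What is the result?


7851 & ~(1 << 1) = 7849

7849


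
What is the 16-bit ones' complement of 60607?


60607 ^ 65535 = 4928

4928


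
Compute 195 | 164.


0b11000011 | 0b10100100 = 0b11100111 = 231

231


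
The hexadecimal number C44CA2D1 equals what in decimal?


C44CA2D1 hex = 3293356753 decimal

3293356753


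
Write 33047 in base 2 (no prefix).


33047 = 1000000100010111 in binary

1000000100010111


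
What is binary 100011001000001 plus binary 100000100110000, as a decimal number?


100011001000001 + 100000100110000 = 1000011101110001 = 34673

34673


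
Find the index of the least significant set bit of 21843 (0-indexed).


0b101010101010011. Lowest set bit at position 0

0


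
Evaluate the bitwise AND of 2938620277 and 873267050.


0b10101111001001111100100101110101 & 0b110100000011001111111101101010 = 0b100100000001001100100101100000 = 604293472

604293472


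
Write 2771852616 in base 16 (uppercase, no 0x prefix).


2771852616 = A5371D48 hex

A5371D48


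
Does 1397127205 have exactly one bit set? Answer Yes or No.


0b1010011010001100111100000100101. Multiple bits set => No

No


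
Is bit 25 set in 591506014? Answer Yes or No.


0b100011010000011010101001011110, bit 25 = 1. Yes

Yes


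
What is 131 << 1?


0b10000011 << 1 = 0b100000110 = 262

262


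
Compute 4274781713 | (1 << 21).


4274781713 | (1 << 21) = 4274781713 | 2097152 = 4276878865

4276878865


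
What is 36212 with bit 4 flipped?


36212 ^ (1 << 4) = 36212 ^ 16 = 36196

36196


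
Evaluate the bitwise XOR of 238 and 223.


0b11101110 ^ 0b11011111 = 0b110001 = 49

49


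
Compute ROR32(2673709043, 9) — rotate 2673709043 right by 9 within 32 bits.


Rotate 0b10011111010111011000111111110011 right by 9 (32-bit) = 0b11111001110011111010111011000111 = 4191137479

4191137479


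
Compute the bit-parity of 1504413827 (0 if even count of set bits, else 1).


0b1011001101010111000100010000011 has 14 ones => parity 0

0


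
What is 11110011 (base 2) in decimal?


11110011 in decimal = 243

243


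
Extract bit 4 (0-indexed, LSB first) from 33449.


0b1000001010101001, position 4 = 0

0


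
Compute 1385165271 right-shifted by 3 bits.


0b1010010100011111111000111010111 >> 3 = 0b1010010100011111111000111010 = 173145658

173145658


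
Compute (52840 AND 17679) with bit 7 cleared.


Step 1: 52840 & 17679 = 17416
Step 2: 17416 & ~(1 << 7) = 17416

17416


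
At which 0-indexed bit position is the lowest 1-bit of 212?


0b11010100. Lowest set bit at position 2

2


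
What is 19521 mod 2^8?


19521 & 255 = 65

65


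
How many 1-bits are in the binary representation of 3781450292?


0b11100001011001000101101000110100 has 14 set bits

14


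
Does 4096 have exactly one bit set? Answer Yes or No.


0b1000000000000. Only one bit set => Yes

Yes


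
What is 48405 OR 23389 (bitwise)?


0b1011110100010101 | 0b101101101011101 = 0b1111111101011101 = 65373

65373


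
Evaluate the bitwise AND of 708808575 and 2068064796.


0b101010001111111000111101111111 & 0b1111011010001000010101000011100 = 0b101010000001000000101000011100 = 704907804

704907804


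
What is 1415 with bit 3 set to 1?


1415 | (1 << 3) = 1415 | 8 = 1423

1423


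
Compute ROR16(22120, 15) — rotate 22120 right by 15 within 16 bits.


Rotate 0b101011001101000 right by 15 (16-bit) = 0b1010110011010000 = 44240

44240


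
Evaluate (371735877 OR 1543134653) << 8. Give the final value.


Step 1: 371735877 | 1543134653 = 1610251773
Step 2: 1610251773 << 8 = 412224453888

412224453888


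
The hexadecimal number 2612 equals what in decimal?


2612 hex = 9746 decimal

9746


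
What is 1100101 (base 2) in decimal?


1100101 in decimal = 101

101


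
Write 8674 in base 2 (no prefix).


8674 = 10000111100010 in binary

10000111100010


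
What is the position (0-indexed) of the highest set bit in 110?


0b1101110. Highest set bit at position 6

6


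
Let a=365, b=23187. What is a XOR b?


365 ^ 23187 = 23550

23550


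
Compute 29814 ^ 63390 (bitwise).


0b111010001110110 ^ 0b1111011110011110 = 0b1000001111101000 = 33768

33768


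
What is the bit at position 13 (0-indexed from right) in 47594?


0b1011100111101010, position 13 = 1

1


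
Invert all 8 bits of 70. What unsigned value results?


70 ^ 255 = 185

185


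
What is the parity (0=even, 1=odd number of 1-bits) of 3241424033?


0b11000001001101000011010010100001 has 12 ones => parity 0

0


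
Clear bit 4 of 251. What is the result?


251 & ~(1 << 4) = 235

235


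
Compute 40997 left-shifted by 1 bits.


0b1010000000100101 << 1 = 0b10100000001001010 = 81994

81994


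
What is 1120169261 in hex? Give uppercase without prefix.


1120169261 = 42C46D2D hex

42C46D2D


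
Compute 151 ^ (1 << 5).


151 ^ (1 << 5) = 151 ^ 32 = 183

183


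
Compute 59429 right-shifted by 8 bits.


0b1110100000100101 >> 8 = 0b11101000 = 232

232


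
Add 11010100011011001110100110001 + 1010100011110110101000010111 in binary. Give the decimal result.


11010100011011001110100110001 + 1010100011110110101000010111 = 100101000111010000011101001000 = 622659400

622659400


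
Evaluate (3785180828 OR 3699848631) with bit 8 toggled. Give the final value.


Step 1: 3785180828 | 3699848631 = 4255086527
Step 2: 4255086527 ^ (1 << 8) = 4255086527 ^ 256 = 4255086271

4255086271


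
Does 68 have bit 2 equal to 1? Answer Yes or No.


0b1000100, bit 2 = 1. Yes

Yes


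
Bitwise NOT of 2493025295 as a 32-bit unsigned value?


~0b10010100100110001000110000001111 = 0b1101011011001110111001111110000 = 1801942000 (32-bit unsigned)

1801942000


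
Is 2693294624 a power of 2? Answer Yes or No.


0b10100000100010000110101000100000. Multiple bits set => No

No


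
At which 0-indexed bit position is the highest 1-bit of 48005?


0b1011101110000101. Highest set bit at position 15

15


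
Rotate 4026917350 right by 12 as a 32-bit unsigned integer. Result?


Rotate 0b11110000000001011110000111100110 right by 12 (32-bit) = 0b11110011011110000000001011110 = 510591070

510591070


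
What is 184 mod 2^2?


184 & 3 = 0

0


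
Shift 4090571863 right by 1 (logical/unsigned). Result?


0b11110011110100010010110001010111 >> 1 = 0b1111001111010001001011000101011 = 2045285931

2045285931


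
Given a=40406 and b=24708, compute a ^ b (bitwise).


40406 ^ 24708 = 64850

64850


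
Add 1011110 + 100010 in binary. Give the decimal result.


1011110 + 100010 = 10000000 = 128

128


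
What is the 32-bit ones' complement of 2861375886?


2861375886 ^ 4294967295 = 1433591409

1433591409


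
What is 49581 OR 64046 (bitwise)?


0b1100000110101101 | 0b1111101000101110 = 0b1111101110101111 = 64431

64431


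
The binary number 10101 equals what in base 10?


10101 in decimal = 21

21


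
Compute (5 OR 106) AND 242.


Step 1: 5 | 106 = 111
Step 2: 111 & 242 = 98

98


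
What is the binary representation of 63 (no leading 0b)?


63 = 111111 in binary

111111


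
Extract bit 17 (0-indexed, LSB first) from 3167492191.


0b10111100110011000001100001011111, position 17 = 0

0


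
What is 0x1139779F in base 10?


1139779F hex = 288978847 decimal

288978847


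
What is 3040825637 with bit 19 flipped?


3040825637 ^ (1 << 19) = 3040825637 ^ 524288 = 3040301349

3040301349


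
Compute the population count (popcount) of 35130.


0b1000100100111010 has 7 set bits

7


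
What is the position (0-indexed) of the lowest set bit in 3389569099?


0b11001010000010001011100001001011. Lowest set bit at position 0

0


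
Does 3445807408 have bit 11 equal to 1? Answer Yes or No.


0b11001101011000101101100100110000, bit 11 = 1. Yes

Yes


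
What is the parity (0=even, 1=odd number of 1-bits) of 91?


0b1011011 has 5 ones => parity 1

1


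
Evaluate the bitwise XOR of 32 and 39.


0b100000 ^ 0b100111 = 0b111 = 7

7


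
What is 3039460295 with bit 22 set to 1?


3039460295 | (1 << 22) = 3039460295 | 4194304 = 3043654599

3043654599


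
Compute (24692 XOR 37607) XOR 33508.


Step 1: 24692 ^ 37607 = 62099
Step 2: 62099 ^ 33508 = 28791

28791


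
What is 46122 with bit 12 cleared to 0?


46122 & ~(1 << 12) = 42026

42026


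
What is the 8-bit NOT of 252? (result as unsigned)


~0b11111100 = 0b11 = 3 (8-bit unsigned)

3


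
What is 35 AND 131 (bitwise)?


0b100011 & 0b10000011 = 0b11 = 3

3


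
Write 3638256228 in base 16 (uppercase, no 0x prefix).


3638256228 = D8DB6264 hex

D8DB6264


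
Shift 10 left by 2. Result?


0b1010 << 2 = 0b101000 = 40

40


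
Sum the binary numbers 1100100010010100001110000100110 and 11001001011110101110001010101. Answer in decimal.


1100100010010100001110000100110 + 11001001011110101110001010101 = 1111101011110010111100001111011 = 2105112699

2105112699


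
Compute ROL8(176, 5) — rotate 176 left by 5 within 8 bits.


Rotate 0b10110000 left by 5 (8-bit) = 0b10110 = 22

22


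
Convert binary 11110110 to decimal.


11110110 in decimal = 246

246


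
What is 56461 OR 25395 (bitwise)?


0b1101110010001101 | 0b110001100110011 = 0b1111111110111111 = 65471

65471


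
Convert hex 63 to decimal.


63 hex = 99 decimal

99


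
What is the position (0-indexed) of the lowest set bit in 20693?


0b101000011010101. Lowest set bit at position 0

0


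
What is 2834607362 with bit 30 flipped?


2834607362 ^ (1 << 30) = 2834607362 ^ 1073741824 = 3908349186

3908349186


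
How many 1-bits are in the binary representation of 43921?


0b1010101110010001 has 8 set bits

8


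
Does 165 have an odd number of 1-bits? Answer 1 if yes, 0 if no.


0b10100101 has 4 ones => parity 0

0


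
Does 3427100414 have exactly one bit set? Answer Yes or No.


0b11001100010001010110011011111110. Multiple bits set => No

No


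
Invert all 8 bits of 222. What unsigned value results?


222 ^ 255 = 33

33


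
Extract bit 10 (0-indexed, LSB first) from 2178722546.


0b10000001110111001010101011110010, position 10 = 0

0


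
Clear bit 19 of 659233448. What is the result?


659233448 & ~(1 << 19) = 658709160

658709160


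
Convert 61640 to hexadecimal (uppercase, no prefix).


61640 = F0C8 hex

F0C8


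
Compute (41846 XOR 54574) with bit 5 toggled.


Step 1: 41846 ^ 54574 = 30296
Step 2: 30296 ^ (1 << 5) = 30296 ^ 32 = 30328

30328


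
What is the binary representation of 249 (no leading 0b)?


249 = 11111001 in binary

11111001


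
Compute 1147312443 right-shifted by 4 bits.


0b1000100011000101001100100111011 >> 4 = 0b100010001100010100110010011 = 71707027

71707027


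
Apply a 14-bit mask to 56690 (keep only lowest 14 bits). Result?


56690 & 16383 = 7538

7538


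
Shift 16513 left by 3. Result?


0b100000010000001 << 3 = 0b100000010000001000 = 132104

132104


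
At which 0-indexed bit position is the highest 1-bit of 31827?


0b111110001010011. Highest set bit at position 14

14


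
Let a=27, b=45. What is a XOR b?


27 ^ 45 = 54

54


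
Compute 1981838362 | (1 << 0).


1981838362 | (1 << 0) = 1981838362 | 1 = 1981838363

1981838363


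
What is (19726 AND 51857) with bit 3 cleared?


Step 1: 19726 & 51857 = 18432
Step 2: 18432 & ~(1 << 3) = 18432

18432


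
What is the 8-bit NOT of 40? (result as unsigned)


~0b101000 = 0b11010111 = 215 (8-bit unsigned)

215


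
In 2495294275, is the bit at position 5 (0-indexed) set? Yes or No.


0b10010100101110110010101101000011, bit 5 = 0. No

No


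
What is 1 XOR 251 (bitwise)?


0b1 ^ 0b11111011 = 0b11111010 = 250

250


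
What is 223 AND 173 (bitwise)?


0b11011111 & 0b10101101 = 0b10001101 = 141

141


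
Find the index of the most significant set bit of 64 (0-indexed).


0b1000000. Highest set bit at position 6

6


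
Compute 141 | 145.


0b10001101 | 0b10010001 = 0b10011101 = 157

157


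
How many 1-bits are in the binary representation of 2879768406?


0b10101011101001011100011101010110 has 18 set bits

18


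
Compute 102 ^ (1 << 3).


102 ^ (1 << 3) = 102 ^ 8 = 110

110


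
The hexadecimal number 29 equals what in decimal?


29 hex = 41 decimal

41


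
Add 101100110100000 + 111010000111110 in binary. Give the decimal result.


101100110100000 + 111010000111110 = 1100110111011110 = 52702

52702


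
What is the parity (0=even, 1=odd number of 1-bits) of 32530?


0b111111100010010 has 9 ones => parity 1

1


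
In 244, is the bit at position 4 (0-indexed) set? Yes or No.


0b11110100, bit 4 = 1. Yes

Yes


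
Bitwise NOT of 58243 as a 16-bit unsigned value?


~0b1110001110000011 = 0b1110001111100 = 7292 (16-bit unsigned)

7292


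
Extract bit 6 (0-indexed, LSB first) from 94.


0b1011110, position 6 = 1

1


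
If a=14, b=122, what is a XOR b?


14 ^ 122 = 116

116


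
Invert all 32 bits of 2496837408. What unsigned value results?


2496837408 ^ 4294967295 = 1798129887

1798129887


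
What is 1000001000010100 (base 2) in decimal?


1000001000010100 in decimal = 33300

33300


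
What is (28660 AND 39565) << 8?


Step 1: 28660 & 39565 = 2692
Step 2: 2692 << 8 = 689152

689152


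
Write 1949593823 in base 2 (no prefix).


1949593823 = 1110100001101000111000011011111 in binary

1110100001101000111000011011111


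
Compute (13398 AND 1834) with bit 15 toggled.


Step 1: 13398 & 1834 = 1026
Step 2: 1026 ^ (1 << 15) = 1026 ^ 32768 = 33794

33794


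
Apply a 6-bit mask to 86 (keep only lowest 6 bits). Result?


86 & 63 = 22

22


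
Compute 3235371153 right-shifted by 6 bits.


0b11000000110101111101100010010001 >> 6 = 0b11000000110101111101100010 = 50552674

50552674


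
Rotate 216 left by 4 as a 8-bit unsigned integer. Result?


Rotate 0b11011000 left by 4 (8-bit) = 0b10001101 = 141

141


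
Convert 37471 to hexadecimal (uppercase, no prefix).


37471 = 925F hex

925F


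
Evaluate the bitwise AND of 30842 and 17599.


0b111100001111010 & 0b100010010111111 = 0b100000000111010 = 16442

16442


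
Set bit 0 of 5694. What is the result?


5694 | (1 << 0) = 5694 | 1 = 5695

5695


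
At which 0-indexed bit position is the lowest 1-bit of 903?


0b1110000111. Lowest set bit at position 0

0


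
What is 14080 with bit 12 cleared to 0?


14080 & ~(1 << 12) = 9984

9984


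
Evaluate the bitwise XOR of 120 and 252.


0b1111000 ^ 0b11111100 = 0b10000100 = 132

132


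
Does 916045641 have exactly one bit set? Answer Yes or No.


0b110110100110011011111101001001. Multiple bits set => No

No


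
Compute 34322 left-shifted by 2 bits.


0b1000011000010010 << 2 = 0b100001100001001000 = 137288

137288


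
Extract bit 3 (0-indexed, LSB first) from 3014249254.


0b10110011101010011100101100100110, position 3 = 0

0


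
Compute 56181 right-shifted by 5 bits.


0b1101101101110101 >> 5 = 0b11011011011 = 1755

1755


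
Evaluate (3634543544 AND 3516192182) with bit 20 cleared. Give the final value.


Step 1: 3634543544 & 3516192182 = 3498086832
Step 2: 3498086832 & ~(1 << 20) = 3498086832

3498086832


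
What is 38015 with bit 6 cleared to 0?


38015 & ~(1 << 6) = 37951

37951


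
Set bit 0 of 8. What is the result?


8 | (1 << 0) = 8 | 1 = 9

9


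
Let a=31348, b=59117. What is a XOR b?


31348 ^ 59117 = 40089

40089


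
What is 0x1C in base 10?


1C hex = 28 decimal

28


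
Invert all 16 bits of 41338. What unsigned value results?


41338 ^ 65535 = 24197

24197


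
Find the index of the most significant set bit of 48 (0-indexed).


0b110000. Highest set bit at position 5

5


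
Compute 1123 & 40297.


0b10001100011 & 0b1001110101101001 = 0b10001100001 = 1121

1121


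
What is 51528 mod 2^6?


51528 & 63 = 8

8


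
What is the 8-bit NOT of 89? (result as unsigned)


~0b1011001 = 0b10100110 = 166 (8-bit unsigned)

166


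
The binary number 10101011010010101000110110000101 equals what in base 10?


10101011010010101000110110000101 in decimal = 2873789829

2873789829


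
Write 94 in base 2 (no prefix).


94 = 1011110 in binary

1011110


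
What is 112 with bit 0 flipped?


112 ^ (1 << 0) = 112 ^ 1 = 113

113


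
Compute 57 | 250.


0b111001 | 0b11111010 = 0b11111011 = 251

251


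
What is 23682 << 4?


0b101110010000010 << 4 = 0b1011100100000100000 = 378912

378912


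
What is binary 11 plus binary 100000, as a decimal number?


11 + 100000 = 100011 = 35

35


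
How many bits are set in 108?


0b1101100 has 4 set bits

4


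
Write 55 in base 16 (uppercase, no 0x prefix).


55 = 37 hex

37


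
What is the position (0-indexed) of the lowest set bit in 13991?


0b11011010100111. Lowest set bit at position 0

0


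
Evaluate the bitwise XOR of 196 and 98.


0b11000100 ^ 0b1100010 = 0b10100110 = 166

166


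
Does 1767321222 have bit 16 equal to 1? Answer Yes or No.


0b1101001010101110010111010000110, bit 16 = 1. Yes

Yes


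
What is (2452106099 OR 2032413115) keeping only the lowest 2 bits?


Step 1: 2452106099 | 2032413115 = 4213976059
Step 2: 4213976059 & 3 = 3

3


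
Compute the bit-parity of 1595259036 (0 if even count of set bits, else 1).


0b1011111000101011011100010011100 has 17 ones => parity 1

1


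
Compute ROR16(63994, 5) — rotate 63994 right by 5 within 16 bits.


Rotate 0b1111100111111010 right by 5 (16-bit) = 0b1101011111001111 = 55247

55247


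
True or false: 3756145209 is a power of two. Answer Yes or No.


0b11011111111000100011101000111001. Multiple bits set => No

No


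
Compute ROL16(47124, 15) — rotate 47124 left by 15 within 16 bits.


Rotate 0b1011100000010100 left by 15 (16-bit) = 0b101110000001010 = 23562

23562


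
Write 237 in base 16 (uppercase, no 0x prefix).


237 = ED hex

ED


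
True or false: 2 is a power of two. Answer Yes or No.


0b10. Only one bit set => Yes

Yes


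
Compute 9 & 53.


0b1001 & 0b110101 = 0b1 = 1

1


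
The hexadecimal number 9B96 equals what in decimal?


9B96 hex = 39830 decimal

39830


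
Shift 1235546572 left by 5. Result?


0b1001001101001001111000111001100 << 5 = 0b100100110100100111100011100110000000 = 39537490304

39537490304


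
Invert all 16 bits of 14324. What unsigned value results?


14324 ^ 65535 = 51211

51211


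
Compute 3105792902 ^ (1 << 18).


3105792902 ^ (1 << 18) = 3105792902 ^ 262144 = 3105530758

3105530758


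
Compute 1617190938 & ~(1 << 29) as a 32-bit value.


1617190938 & ~(1 << 29) = 1080320026

1080320026


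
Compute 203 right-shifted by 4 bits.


0b11001011 >> 4 = 0b1100 = 12

12


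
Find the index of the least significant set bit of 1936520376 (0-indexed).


0b1110011011011001111010010111000. Lowest set bit at position 3

3


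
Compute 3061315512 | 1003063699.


0b10110110011101111111011110111000 | 0b111011110010011000100110010011 = 0b10111111111111111111111110111011 = 3221225403

3221225403


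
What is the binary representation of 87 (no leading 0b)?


87 = 1010111 in binary

1010111


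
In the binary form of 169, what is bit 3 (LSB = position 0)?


0b10101001, position 3 = 1

1


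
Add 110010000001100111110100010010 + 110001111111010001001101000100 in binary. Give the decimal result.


110010000001100111110100010010 + 110001111111010001001101000100 = 1100100000000111001000001010110 = 1677955158

1677955158


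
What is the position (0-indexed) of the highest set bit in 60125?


0b1110101011011101. Highest set bit at position 15

15


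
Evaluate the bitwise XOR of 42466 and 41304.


0b1010010111100010 ^ 0b1010000101011000 = 0b10010111010 = 1210

1210


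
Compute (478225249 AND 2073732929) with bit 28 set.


Step 1: 478225249 & 2073732929 = 411050817
Step 2: 411050817 | (1 << 28) = 411050817 | 268435456 = 411050817

411050817


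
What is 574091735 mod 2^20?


574091735 & 1048575 = 520663

520663


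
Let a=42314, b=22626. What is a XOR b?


42314 ^ 22626 = 64808

64808


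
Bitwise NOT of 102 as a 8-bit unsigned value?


~0b1100110 = 0b10011001 = 153 (8-bit unsigned)

153


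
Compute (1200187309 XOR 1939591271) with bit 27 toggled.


Step 1: 1200187309 ^ 1939591271 = 873641930
Step 2: 873641930 ^ (1 << 27) = 873641930 ^ 134217728 = 1007859658

1007859658


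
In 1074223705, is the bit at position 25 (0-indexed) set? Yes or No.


0b1000000000001110101101001011001, bit 25 = 0. No

No


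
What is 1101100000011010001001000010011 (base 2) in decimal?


1101100000011010001001000010011 in decimal = 1812795923

1812795923


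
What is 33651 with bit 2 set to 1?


33651 | (1 << 2) = 33651 | 4 = 33655

33655


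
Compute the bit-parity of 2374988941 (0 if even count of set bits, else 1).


0b10001101100011110111010010001101 has 17 ones => parity 1

1


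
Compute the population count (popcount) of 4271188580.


0b11111110100101010010101001100100 has 17 set bits

17


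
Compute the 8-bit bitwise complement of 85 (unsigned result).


~0b1010101 = 0b10101010 = 170 (8-bit unsigned)

170


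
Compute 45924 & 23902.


0b1011001101100100 & 0b101110101011110 = 0b1000101000100 = 4420

4420


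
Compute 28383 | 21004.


0b110111011011111 | 0b101001000001100 = 0b111111011011111 = 32479

32479


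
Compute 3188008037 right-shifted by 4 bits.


0b10111110000001010010010001100101 >> 4 = 0b1011111000000101001001000110 = 199250502

199250502


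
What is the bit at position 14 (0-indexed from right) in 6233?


0b1100001011001, position 14 = 0

0


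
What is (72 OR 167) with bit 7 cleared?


Step 1: 72 | 167 = 239
Step 2: 239 & ~(1 << 7) = 111

111


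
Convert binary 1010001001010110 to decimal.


1010001001010110 in decimal = 41558

41558


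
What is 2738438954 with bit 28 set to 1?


2738438954 | (1 << 28) = 2738438954 | 268435456 = 3006874410

3006874410


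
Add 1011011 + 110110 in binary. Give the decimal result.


1011011 + 110110 = 10010001 = 145

145


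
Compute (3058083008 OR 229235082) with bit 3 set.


Step 1: 3058083008 | 229235082 = 3220176330
Step 2: 3220176330 | (1 << 3) = 3220176330 | 8 = 3220176330

3220176330


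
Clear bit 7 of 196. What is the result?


196 & ~(1 << 7) = 68

68


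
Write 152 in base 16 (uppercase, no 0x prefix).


152 = 98 hex

98


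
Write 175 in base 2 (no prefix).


175 = 10101111 in binary

10101111


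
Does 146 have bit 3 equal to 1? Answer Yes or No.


0b10010010, bit 3 = 0. No

No


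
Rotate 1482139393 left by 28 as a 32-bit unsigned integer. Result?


Rotate 0b1011000010101111010011100000001 left by 28 (32-bit) = 0b10101100001010111101001110000 = 361069168

361069168


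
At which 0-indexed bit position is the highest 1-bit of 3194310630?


0b10111110011001010100111111100110. Highest set bit at position 31

31


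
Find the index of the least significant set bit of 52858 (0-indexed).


0b1100111001111010. Lowest set bit at position 1

1


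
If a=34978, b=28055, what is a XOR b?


34978 ^ 28055 = 58677

58677


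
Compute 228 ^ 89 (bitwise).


0b11100100 ^ 0b1011001 = 0b10111101 = 189

189


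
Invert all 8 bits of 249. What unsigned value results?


249 ^ 255 = 6

6


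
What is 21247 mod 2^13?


21247 & 8191 = 4863

4863


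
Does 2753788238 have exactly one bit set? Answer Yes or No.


0b10100100001000110111100101001110. Multiple bits set => No

No


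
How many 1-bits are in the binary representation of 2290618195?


0b10001000100010000000111101010011 has 12 set bits

12


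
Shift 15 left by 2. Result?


0b1111 << 2 = 0b111100 = 60

60


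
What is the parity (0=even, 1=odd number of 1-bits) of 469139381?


0b11011111101100111111110110101 has 22 ones => parity 0

0


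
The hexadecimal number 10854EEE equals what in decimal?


10854EEE hex = 277171950 decimal

277171950


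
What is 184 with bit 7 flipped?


184 ^ (1 << 7) = 184 ^ 128 = 56

56


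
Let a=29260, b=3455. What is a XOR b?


29260 ^ 3455 = 32563

32563


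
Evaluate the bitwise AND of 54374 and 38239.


0b1101010001100110 & 0b1001010101011111 = 0b1001010001000110 = 37958

37958


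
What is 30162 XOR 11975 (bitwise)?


0b111010111010010 ^ 0b10111011000111 = 0b101101100010101 = 23317

23317


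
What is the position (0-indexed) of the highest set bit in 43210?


0b1010100011001010. Highest set bit at position 15

15


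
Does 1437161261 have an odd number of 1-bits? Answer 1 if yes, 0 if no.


0b1010101101010010101011100101101 has 17 ones => parity 1

1


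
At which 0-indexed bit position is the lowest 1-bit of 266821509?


0b1111111001110101111110000101. Lowest set bit at position 0

0


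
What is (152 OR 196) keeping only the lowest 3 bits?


Step 1: 152 | 196 = 220
Step 2: 220 & 7 = 4

4


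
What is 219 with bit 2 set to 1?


219 | (1 << 2) = 219 | 4 = 223

223


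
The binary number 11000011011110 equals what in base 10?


11000011011110 in decimal = 12510

12510


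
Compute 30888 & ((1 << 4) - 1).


30888 & 15 = 8

8


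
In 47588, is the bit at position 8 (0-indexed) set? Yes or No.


0b1011100111100100, bit 8 = 1. Yes

Yes


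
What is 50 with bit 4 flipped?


50 ^ (1 << 4) = 50 ^ 16 = 34

34


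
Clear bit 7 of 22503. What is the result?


22503 & ~(1 << 7) = 22375

22375


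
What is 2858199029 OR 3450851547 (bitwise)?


0b10101010010111001010011111110101 | 0b11001101101011111101000011011011 = 0b11101111111111111111011111111111 = 4026529791

4026529791


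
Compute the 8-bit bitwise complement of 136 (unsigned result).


~0b10001000 = 0b1110111 = 119 (8-bit unsigned)

119


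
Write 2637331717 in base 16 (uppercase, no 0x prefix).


2637331717 = 9D327D05 hex

9D327D05


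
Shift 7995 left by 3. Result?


0b1111100111011 << 3 = 0b1111100111011000 = 63960

63960


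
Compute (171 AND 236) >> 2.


Step 1: 171 & 236 = 168
Step 2: 168 >> 2 = 42

42


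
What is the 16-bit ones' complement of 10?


10 ^ 65535 = 65525

65525


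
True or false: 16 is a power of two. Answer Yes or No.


0b10000. Only one bit set => Yes

Yes


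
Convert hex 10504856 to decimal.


10504856 hex = 273696854 decimal

273696854


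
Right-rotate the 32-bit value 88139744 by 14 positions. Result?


Rotate 0b101010000001110011111100000 right by 14 (32-bit) = 0b10011111100000000001010100000011 = 2675971331

2675971331
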